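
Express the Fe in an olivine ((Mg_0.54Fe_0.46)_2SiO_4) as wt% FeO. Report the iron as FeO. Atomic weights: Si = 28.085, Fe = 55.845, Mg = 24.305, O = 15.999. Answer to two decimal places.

M((Mg_0.54Fe_0.46)_2SiO_4) = 169.708 g/mol; M(FeO) = 71.844 g/mol.
Moles FeO per formula unit = 0.92 Fe ÷ 1 = 0.9200.
FeO fraction = (0.9200 × 71.844) / 169.708 = 66.096/169.708 = 0.3895.

38.95 wt%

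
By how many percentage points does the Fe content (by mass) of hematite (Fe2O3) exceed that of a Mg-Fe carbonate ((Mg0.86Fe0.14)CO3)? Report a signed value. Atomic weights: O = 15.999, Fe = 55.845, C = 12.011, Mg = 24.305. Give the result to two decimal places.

First mineral: 111.690 g Fe in 159.687 g formula = 69.94 wt% Fe.
Second mineral: 7.818 g Fe in 88.729 g formula = 8.81 wt% Fe.
69.94% − 8.81% gives a difference of 61.13 percentage points.

61.13 percentage points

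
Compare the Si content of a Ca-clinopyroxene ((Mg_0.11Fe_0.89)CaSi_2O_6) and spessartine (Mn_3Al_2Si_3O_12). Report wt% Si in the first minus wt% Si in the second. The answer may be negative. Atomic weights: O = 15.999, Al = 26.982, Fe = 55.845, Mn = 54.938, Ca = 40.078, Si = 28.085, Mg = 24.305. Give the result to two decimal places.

5.94 percentage points

First mineral: 56.170 g Si in 244.618 g formula = 22.96 wt% Si.
Second mineral: 84.255 g Si in 495.021 g formula = 17.02 wt% Si.
22.96% − 17.02% gives a difference of 5.94 percentage points.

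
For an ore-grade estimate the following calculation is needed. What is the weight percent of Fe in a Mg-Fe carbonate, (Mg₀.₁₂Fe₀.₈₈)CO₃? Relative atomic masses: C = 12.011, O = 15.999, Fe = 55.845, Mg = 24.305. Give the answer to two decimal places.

43.85 mass %

Molar mass of (Mg₀.₁₂Fe₀.₈₈)CO₃: 0.12*24.305 + 0.88*55.845 + 1*12.011 + 3*15.999 = 112.068 g/mol.
Mass of Fe per formula unit: 0.88 × 55.845 = 49.144 g.
Weight fraction Fe = 49.144 / 112.068 = 0.4385.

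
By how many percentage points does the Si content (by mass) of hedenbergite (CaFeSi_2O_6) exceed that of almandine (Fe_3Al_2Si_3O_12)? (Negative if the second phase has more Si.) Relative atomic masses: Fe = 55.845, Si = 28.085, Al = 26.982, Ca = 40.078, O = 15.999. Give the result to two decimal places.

5.71 percentage points

M(CaFeSi_2O_6) = 248.087 g/mol, so wt% Si = 56.170/248.087 × 100 = 22.64%.
M(Fe_3Al_2Si_3O_12) = 497.742 g/mol, so wt% Si = 84.255/497.742 × 100 = 16.93%.
22.64 − 16.93 = 5.71 pp.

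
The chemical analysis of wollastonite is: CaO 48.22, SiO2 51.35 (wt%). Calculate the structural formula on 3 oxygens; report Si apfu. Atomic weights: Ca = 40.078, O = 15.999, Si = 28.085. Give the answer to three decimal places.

CaO: 48.22/56.077 = 0.85989 mol → 0.85989 mol Ca, 0.85989 mol O.
SiO2: 51.35/60.083 = 0.85465 mol → 0.85465 mol Si, 1.70930 mol O.
Total oxygen = 2.56919 mol. Normalization factor = 3/2.56919 = 1.16768.
Si per 3 O = 0.85465 × 1.16768 = 0.998.

0.998 Si apfu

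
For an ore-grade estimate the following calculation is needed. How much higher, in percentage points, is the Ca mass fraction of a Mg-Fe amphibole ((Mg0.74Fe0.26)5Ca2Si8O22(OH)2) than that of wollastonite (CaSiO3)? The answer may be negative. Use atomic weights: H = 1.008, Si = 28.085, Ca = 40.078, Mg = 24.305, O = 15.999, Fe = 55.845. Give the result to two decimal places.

First mineral: 80.156 g Ca in 853.355 g formula = 9.39 wt% Ca.
Second mineral: 40.078 g Ca in 116.160 g formula = 34.50 wt% Ca.
9.39% − 34.50% gives a difference of -25.11 percentage points.

-25.11 percentage points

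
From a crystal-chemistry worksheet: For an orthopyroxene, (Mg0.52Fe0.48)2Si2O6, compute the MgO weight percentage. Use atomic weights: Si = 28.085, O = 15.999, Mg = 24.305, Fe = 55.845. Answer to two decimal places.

18.14 wt%

Molar mass of (Mg0.52Fe0.48)2Si2O6 = 1.04·24.305 + 0.96·55.845 + 2·28.085 + 6·15.999 = 231.052 g/mol.
Each formula unit contains 1.04 Mg, equivalent to 1.04/1 = 1.0400 mol MgO.
M(MgO) = 1×24.305 + 1×15.999 = 40.304 g/mol.
Mass of MgO per formula unit = 1.0400 × 40.304 = 41.916 g.
MgO wt% = 41.916 / 231.052 × 100 = 18.14%.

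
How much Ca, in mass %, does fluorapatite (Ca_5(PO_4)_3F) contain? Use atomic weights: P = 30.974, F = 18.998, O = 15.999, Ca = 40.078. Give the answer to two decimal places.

M(Ca_5(PO_4)_3F) = 504.298 g/mol.
Ca contributes 5 × 40.078 = 200.390 g per mole.
200.390/504.298 = 0.3974 → 39.74%.

39.74 mass %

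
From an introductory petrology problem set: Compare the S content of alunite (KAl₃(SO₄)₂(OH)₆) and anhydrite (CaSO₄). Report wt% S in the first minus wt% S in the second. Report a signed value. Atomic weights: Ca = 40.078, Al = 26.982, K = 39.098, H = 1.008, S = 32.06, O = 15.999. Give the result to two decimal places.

M(KAl₃(SO₄)₂(OH)₆) = 414.198 g/mol, so wt% S = 64.120/414.198 × 100 = 15.48%.
M(CaSO₄) = 136.134 g/mol, so wt% S = 32.060/136.134 × 100 = 23.55%.
15.48 − 23.55 = -8.07 pp.

-8.07 percentage points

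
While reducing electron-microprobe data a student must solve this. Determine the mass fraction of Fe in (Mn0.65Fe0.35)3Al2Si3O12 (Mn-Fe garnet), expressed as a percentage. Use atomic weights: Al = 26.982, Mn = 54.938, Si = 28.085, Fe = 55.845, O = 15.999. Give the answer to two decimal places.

Formula mass = 1.95*54.938 + 1.05*55.845 + 2*26.982 + 3*28.085 + 12*15.999 = 495.973 g/mol, of which 58.637 g is Fe.
So Fe makes up 58.637/495.973 = 0.1182 of the mass, i.e. 11.82%.

11.82 weight percent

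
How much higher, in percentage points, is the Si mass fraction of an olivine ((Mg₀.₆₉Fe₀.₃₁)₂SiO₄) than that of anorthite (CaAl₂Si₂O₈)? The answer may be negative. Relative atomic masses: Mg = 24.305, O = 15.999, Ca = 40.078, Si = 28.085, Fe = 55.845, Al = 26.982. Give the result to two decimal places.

-2.66 percentage points

Si in (Mg₀.₆₉Fe₀.₃₁)₂SiO₄: molar mass 160.246 g/mol; 1×28.085 = 28.085 g → 17.53 wt%.
Si in CaAl₂Si₂O₈: molar mass 278.204 g/mol; 2×28.085 = 56.170 g → 20.19 wt%.
Difference = 17.53 − 20.19 = -2.66 percentage points.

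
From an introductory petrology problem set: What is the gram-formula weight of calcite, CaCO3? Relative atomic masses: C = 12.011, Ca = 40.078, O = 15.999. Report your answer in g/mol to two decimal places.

Ca: 1 × 40.078 = 40.0780
C: 1 × 12.011 = 12.0110
O: 3 × 15.999 = 47.9970
Summing the contributions gives the formula mass.

100.09 g/mol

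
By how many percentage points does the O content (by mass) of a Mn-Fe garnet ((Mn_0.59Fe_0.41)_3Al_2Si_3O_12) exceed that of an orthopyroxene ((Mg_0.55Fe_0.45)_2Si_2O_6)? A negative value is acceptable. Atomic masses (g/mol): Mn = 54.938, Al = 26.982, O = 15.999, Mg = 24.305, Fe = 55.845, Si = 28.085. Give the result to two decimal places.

First mineral: 191.988 g O in 496.137 g formula = 38.70 wt% O.
Second mineral: 95.994 g O in 229.160 g formula = 41.89 wt% O.
38.70% − 41.89% gives a difference of -3.19 percentage points.

-3.19 percentage points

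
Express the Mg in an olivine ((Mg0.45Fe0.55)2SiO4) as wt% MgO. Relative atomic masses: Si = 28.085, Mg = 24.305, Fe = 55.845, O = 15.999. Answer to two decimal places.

M((Mg0.45Fe0.55)2SiO4) = 175.385 g/mol; M(MgO) = 40.304 g/mol.
Moles MgO per formula unit = 0.90 Mg ÷ 1 = 0.9000.
MgO fraction = (0.9000 × 40.304) / 175.385 = 36.274/175.385 = 0.2068.

20.68 wt%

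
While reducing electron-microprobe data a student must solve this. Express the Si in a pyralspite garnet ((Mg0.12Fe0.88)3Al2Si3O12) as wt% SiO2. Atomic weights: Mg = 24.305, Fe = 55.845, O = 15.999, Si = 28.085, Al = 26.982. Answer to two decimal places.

37.06 wt%

Formula mass = 486.388 g/mol.
3 Si → 3.0000 mol SiO2 per formula unit; M(SiO2) = 60.083, so SiO2 mass = 180.249 g.
180.249/486.388 × 100 = 37.06 wt%.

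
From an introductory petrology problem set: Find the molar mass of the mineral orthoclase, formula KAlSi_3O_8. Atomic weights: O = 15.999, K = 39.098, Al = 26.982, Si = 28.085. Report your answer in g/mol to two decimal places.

278.33 g/mol

K: 1 × 39.098 = 39.0980
Al: 1 × 26.982 = 26.9820
Si: 3 × 28.085 = 84.2550
O: 8 × 15.999 = 127.9920
Summing the contributions gives the formula mass.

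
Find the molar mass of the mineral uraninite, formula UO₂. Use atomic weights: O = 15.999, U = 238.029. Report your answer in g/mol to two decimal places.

U: 1 × 238.029 = 238.0290
O: 2 × 15.999 = 31.9980
Summing the contributions gives the formula mass.

270.03 g/mol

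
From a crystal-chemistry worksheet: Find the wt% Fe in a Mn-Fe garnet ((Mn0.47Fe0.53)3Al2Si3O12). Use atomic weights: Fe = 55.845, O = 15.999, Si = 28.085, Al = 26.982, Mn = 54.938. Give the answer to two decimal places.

17.89 weight percent

Formula mass = 1.41·54.938 + 1.59·55.845 + 2·26.982 + 3·28.085 + 12·15.999 = 496.463 g/mol, of which 88.794 g is Fe.
So Fe makes up 88.794/496.463 = 0.1789 of the mass, i.e. 17.89%.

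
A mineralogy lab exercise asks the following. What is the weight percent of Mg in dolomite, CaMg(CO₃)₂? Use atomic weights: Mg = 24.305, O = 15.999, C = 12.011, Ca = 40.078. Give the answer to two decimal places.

13.18 mass %

Formula mass = 1·40.078 + 1·24.305 + 2·12.011 + 6·15.999 = 184.399 g/mol, of which 24.305 g is Mg.
So Mg makes up 24.305/184.399 = 0.1318 of the mass, i.e. 13.18%.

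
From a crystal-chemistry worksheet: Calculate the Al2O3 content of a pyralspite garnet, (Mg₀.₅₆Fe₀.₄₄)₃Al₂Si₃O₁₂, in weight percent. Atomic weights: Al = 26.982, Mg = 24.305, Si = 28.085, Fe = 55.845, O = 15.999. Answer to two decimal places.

22.93 wt%

Molar mass of (Mg₀.₅₆Fe₀.₄₄)₃Al₂Si₃O₁₂ = 1.68×24.305 + 1.32×55.845 + 2×26.982 + 3×28.085 + 12×15.999 = 444.755 g/mol.
Each formula unit contains 2 Al, equivalent to 2/2 = 1.0000 mol Al2O3.
M(Al2O3) = 2×26.982 + 3×15.999 = 101.961 g/mol.
Mass of Al2O3 per formula unit = 1.0000 × 101.961 = 101.961 g.
Al2O3 wt% = 101.961 / 444.755 × 100 = 22.93%.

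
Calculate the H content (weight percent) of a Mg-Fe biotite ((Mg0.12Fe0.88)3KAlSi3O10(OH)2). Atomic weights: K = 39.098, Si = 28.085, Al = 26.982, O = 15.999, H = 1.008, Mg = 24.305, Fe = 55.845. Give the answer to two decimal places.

Formula mass = 0.36×24.305 + 2.64×55.845 + 1×39.098 + 1×26.982 + 3×28.085 + 12×15.999 + 2×1.008 = 500.520 g/mol, of which 2.016 g is H.
So H makes up 2.016/500.520 = 0.0040 of the mass, i.e. 0.40%.

0.40 weight percent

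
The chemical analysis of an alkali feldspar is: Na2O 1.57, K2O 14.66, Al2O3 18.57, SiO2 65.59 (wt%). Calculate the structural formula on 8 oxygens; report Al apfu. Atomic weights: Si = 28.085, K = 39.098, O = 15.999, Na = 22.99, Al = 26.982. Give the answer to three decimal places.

1.001 Al apfu

Na2O: 1.57/61.979 = 0.02533 mol → 0.05066 mol Na, 0.02533 mol O.
K2O: 14.66/94.195 = 0.15563 mol → 0.31126 mol K, 0.15563 mol O.
Al2O3: 18.57/101.961 = 0.18213 mol → 0.36426 mol Al, 0.54639 mol O.
SiO2: 65.59/60.083 = 1.09166 mol → 1.09166 mol Si, 2.18332 mol O.
Total oxygen = 2.91067 mol. Normalization factor = 8/2.91067 = 2.74851.
Al per 8 O = 0.36426 × 2.74851 = 1.001.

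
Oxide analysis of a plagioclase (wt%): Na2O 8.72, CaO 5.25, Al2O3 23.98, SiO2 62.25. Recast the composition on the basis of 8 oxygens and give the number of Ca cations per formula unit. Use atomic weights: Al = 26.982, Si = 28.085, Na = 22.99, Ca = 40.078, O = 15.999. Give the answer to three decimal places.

0.249 Ca apfu

Na2O: 8.72/61.979 = 0.14069 mol → 0.28138 mol Na, 0.14069 mol O.
CaO: 5.25/56.077 = 0.09362 mol → 0.09362 mol Ca, 0.09362 mol O.
Al2O3: 23.98/101.961 = 0.23519 mol → 0.47038 mol Al, 0.70557 mol O.
SiO2: 62.25/60.083 = 1.03607 mol → 1.03607 mol Si, 2.07214 mol O.
Total oxygen = 3.01202 mol. Normalization factor = 8/3.01202 = 2.65602.
Ca per 8 O = 0.09362 × 2.65602 = 0.249.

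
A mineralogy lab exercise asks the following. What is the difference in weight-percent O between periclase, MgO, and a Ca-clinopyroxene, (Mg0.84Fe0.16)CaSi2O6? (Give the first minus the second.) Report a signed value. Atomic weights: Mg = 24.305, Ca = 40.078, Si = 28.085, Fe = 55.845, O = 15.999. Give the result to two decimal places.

-3.62 percentage points

First mineral: 15.999 g O in 40.304 g formula = 39.70 wt% O.
Second mineral: 95.994 g O in 221.593 g formula = 43.32 wt% O.
39.70% − 43.32% gives a difference of -3.62 percentage points.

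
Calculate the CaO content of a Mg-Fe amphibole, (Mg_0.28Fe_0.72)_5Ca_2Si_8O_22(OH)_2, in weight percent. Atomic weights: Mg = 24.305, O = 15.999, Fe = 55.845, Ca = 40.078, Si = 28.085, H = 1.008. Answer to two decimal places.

Formula mass = 925.897 g/mol.
2 Ca → 2.0000 mol CaO per formula unit; M(CaO) = 56.077, so CaO mass = 112.154 g.
112.154/925.897 × 100 = 12.11 wt%.

12.11 wt%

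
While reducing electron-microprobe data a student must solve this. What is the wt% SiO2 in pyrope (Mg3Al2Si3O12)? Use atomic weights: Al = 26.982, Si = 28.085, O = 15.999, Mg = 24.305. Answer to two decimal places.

44.71 wt%

M(Mg3Al2Si3O12) = 403.122 g/mol; M(SiO2) = 60.083 g/mol.
Moles SiO2 per formula unit = 3 Si ÷ 1 = 3.0000.
SiO2 fraction = (3.0000 × 60.083) / 403.122 = 180.249/403.122 = 0.4471.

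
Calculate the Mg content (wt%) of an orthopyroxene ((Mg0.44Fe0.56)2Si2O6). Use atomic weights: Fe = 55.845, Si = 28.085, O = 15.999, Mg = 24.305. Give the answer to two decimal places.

9.06 wt%

Formula mass = 0.88*24.305 + 1.12*55.845 + 2*28.085 + 6*15.999 = 236.099 g/mol, of which 21.388 g is Mg.
So Mg makes up 21.388/236.099 = 0.0906 of the mass, i.e. 9.06%.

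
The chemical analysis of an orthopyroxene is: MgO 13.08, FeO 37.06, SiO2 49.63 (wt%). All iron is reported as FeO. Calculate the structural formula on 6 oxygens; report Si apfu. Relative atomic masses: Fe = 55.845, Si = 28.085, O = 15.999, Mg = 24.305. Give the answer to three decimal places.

13.08 wt% MgO ÷ 40.304 g/mol = 0.32453 mol, giving 0.32453 Mg and 0.32453 O.
37.06 wt% FeO ÷ 71.844 g/mol = 0.51584 mol, giving 0.51584 Fe and 0.51584 O.
49.63 wt% SiO2 ÷ 60.083 g/mol = 0.82602 mol, giving 0.82602 Si and 1.65204 O.
Oxygen sums to 2.49241; scaling by 6/2.49241 = 2.40731 puts the formula on 6 O.
Si: 0.82602 × 2.40731 = 1.988 atoms per formula unit.

1.988 Si apfu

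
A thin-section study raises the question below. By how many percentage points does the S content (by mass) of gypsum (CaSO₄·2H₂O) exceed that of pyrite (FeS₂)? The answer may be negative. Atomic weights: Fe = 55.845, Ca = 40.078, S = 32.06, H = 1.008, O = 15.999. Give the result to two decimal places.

First mineral: 32.060 g S in 172.164 g formula = 18.62 wt% S.
Second mineral: 64.120 g S in 119.965 g formula = 53.45 wt% S.
18.62% − 53.45% gives a difference of -34.83 percentage points.

-34.83 percentage points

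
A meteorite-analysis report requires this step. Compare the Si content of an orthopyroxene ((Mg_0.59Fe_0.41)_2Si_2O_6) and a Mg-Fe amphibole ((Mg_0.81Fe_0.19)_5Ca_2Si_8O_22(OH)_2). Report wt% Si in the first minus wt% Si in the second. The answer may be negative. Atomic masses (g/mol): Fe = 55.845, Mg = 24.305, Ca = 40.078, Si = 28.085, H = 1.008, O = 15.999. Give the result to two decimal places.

-1.89 percentage points

Si in (Mg_0.59Fe_0.41)_2Si_2O_6: molar mass 226.637 g/mol; 2×28.085 = 56.170 g → 24.78 wt%.
Si in (Mg_0.81Fe_0.19)_5Ca_2Si_8O_22(OH)_2: molar mass 842.316 g/mol; 8×28.085 = 224.680 g → 26.67 wt%.
Difference = 24.78 − 26.67 = -1.89 percentage points.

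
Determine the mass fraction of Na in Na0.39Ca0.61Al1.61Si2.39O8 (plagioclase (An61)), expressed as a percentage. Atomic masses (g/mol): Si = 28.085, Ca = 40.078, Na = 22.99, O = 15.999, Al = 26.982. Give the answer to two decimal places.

Molar mass of Na0.39Ca0.61Al1.61Si2.39O8: 0.39×22.99 + 0.61×40.078 + 1.61×26.982 + 2.39×28.085 + 8×15.999 = 271.970 g/mol.
Mass of Na per formula unit: 0.39 × 22.99 = 8.966 g.
Weight fraction Na = 8.966 / 271.970 = 0.0330.

3.30 weight percent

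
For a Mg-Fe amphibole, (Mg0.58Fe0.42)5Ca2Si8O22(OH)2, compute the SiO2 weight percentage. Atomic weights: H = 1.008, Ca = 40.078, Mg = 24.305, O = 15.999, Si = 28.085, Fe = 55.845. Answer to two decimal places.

54.71 wt%

Formula mass = 878.587 g/mol.
8 Si → 8.0000 mol SiO2 per formula unit; M(SiO2) = 60.083, so SiO2 mass = 480.664 g.
480.664/878.587 × 100 = 54.71 wt%.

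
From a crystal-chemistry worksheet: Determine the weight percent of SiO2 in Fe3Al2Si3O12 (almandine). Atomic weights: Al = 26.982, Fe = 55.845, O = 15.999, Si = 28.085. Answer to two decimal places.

36.21 wt%

Molar mass of Fe3Al2Si3O12 = 3·55.845 + 2·26.982 + 3·28.085 + 12·15.999 = 497.742 g/mol.
Each formula unit contains 3 Si, equivalent to 3/1 = 3.0000 mol SiO2.
M(SiO2) = 1×28.085 + 2×15.999 = 60.083 g/mol.
Mass of SiO2 per formula unit = 3.0000 × 60.083 = 180.249 g.
SiO2 wt% = 180.249 / 497.742 × 100 = 36.21%.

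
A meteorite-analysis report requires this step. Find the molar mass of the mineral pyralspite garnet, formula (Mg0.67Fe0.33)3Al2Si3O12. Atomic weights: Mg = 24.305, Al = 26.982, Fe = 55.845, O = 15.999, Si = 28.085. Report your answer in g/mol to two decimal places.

434.35 g/mol

The formula mass is the sum 2.01*24.305 + 0.99*55.845 + 2*26.982 + 3*28.085 + 12*15.999.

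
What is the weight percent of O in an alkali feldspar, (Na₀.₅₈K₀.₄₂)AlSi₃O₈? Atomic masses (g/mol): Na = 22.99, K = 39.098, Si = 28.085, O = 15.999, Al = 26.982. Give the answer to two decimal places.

47.58 weight percent

Molar mass of (Na₀.₅₈K₀.₄₂)AlSi₃O₈: 0.58*22.99 + 0.42*39.098 + 1*26.982 + 3*28.085 + 8*15.999 = 268.984 g/mol.
Mass of O per formula unit: 8 × 15.999 = 127.992 g.
Weight fraction O = 127.992 / 268.984 = 0.4758.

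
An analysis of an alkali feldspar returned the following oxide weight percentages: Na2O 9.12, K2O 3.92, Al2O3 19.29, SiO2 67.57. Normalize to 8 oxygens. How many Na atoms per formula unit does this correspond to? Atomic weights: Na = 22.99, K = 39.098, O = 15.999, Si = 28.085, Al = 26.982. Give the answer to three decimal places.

0.783 Na apfu

9.12 wt% Na2O ÷ 61.979 g/mol = 0.14715 mol, giving 0.29430 Na and 0.14715 O.
3.92 wt% K2O ÷ 94.195 g/mol = 0.04162 mol, giving 0.08324 K and 0.04162 O.
19.29 wt% Al2O3 ÷ 101.961 g/mol = 0.18919 mol, giving 0.37838 Al and 0.56757 O.
67.57 wt% SiO2 ÷ 60.083 g/mol = 1.12461 mol, giving 1.12461 Si and 2.24922 O.
Oxygen sums to 3.00556; scaling by 8/3.00556 = 2.66173 puts the formula on 8 O.
Na: 0.29430 × 2.66173 = 0.783 atoms per formula unit.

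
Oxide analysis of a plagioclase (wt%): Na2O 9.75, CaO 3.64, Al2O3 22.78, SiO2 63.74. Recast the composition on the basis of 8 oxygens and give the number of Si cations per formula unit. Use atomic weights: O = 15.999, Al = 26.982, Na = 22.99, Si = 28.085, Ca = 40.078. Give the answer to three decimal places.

2.816 Si apfu

9.75 wt% Na2O ÷ 61.979 g/mol = 0.15731 mol, giving 0.31462 Na and 0.15731 O.
3.64 wt% CaO ÷ 56.077 g/mol = 0.06491 mol, giving 0.06491 Ca and 0.06491 O.
22.78 wt% Al2O3 ÷ 101.961 g/mol = 0.22342 mol, giving 0.44684 Al and 0.67026 O.
63.74 wt% SiO2 ÷ 60.083 g/mol = 1.06087 mol, giving 1.06087 Si and 2.12174 O.
Oxygen sums to 3.01422; scaling by 8/3.01422 = 2.65409 puts the formula on 8 O.
Si: 1.06087 × 2.65409 = 2.816 atoms per formula unit.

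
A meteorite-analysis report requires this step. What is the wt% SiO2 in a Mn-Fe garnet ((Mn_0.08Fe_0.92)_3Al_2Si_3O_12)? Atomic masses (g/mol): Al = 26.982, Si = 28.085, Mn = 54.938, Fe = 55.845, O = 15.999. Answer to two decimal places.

Molar mass of (Mn_0.08Fe_0.92)_3Al_2Si_3O_12 = 0.24·54.938 + 2.76·55.845 + 2·26.982 + 3·28.085 + 12·15.999 = 497.524 g/mol.
Each formula unit contains 3 Si, equivalent to 3/1 = 3.0000 mol SiO2.
M(SiO2) = 1×28.085 + 2×15.999 = 60.083 g/mol.
Mass of SiO2 per formula unit = 3.0000 × 60.083 = 180.249 g.
SiO2 wt% = 180.249 / 497.524 × 100 = 36.23%.

36.23 wt%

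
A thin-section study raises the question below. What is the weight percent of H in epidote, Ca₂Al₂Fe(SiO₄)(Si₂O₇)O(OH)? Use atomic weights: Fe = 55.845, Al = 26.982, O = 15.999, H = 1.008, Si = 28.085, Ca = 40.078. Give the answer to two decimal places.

0.21 mass %

Formula mass = 2*40.078 + 2*26.982 + 1*55.845 + 3*28.085 + 13*15.999 + 1*1.008 = 483.215 g/mol, of which 1.008 g is H.
So H makes up 1.008/483.215 = 0.0021 of the mass, i.e. 0.21%.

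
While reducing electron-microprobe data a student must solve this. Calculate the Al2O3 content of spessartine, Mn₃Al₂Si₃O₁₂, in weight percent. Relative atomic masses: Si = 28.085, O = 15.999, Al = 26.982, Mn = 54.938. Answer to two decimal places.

20.60 wt%

Molar mass of Mn₃Al₂Si₃O₁₂ = 3·54.938 + 2·26.982 + 3·28.085 + 12·15.999 = 495.021 g/mol.
Each formula unit contains 2 Al, equivalent to 2/2 = 1.0000 mol Al2O3.
M(Al2O3) = 2×26.982 + 3×15.999 = 101.961 g/mol.
Mass of Al2O3 per formula unit = 1.0000 × 101.961 = 101.961 g.
Al2O3 wt% = 101.961 / 495.021 × 100 = 20.60%.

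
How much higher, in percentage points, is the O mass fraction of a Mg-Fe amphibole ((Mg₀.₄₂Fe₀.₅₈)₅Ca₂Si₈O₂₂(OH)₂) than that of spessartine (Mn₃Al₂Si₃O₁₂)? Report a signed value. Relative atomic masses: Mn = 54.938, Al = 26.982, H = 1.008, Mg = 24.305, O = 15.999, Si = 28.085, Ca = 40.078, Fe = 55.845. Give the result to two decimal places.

3.70 percentage points

M((Mg₀.₄₂Fe₀.₅₈)₅Ca₂Si₈O₂₂(OH)₂) = 903.819 g/mol, so wt% O = 383.976/903.819 × 100 = 42.48%.
M(Mn₃Al₂Si₃O₁₂) = 495.021 g/mol, so wt% O = 191.988/495.021 × 100 = 38.78%.
42.48 − 38.78 = 3.70 pp.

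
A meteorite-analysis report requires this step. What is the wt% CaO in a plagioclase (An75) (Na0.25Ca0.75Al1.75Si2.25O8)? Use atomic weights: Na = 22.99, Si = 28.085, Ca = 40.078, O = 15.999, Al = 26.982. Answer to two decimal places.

M(Na0.25Ca0.75Al1.75Si2.25O8) = 274.208 g/mol; M(CaO) = 56.077 g/mol.
Moles CaO per formula unit = 0.75 Ca ÷ 1 = 0.7500.
CaO fraction = (0.7500 × 56.077) / 274.208 = 42.058/274.208 = 0.1534.

15.34 wt%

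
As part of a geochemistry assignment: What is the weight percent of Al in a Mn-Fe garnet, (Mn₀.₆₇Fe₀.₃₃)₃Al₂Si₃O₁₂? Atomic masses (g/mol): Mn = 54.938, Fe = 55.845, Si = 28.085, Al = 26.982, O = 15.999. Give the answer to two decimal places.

Molar mass of (Mn₀.₆₇Fe₀.₃₃)₃Al₂Si₃O₁₂: 2.01·54.938 + 0.99·55.845 + 2·26.982 + 3·28.085 + 12·15.999 = 495.919 g/mol.
Mass of Al per formula unit: 2 × 26.982 = 53.964 g.
Weight fraction Al = 53.964 / 495.919 = 0.1088.

10.88 weight percent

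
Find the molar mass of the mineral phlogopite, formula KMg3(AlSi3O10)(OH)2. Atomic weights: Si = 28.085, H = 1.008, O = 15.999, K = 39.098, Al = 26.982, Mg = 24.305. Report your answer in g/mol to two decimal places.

M = 1×39.098 + 3×24.305 + 1×26.982 + 3×28.085 + 12×15.999 + 2×1.008

417.25 g/mol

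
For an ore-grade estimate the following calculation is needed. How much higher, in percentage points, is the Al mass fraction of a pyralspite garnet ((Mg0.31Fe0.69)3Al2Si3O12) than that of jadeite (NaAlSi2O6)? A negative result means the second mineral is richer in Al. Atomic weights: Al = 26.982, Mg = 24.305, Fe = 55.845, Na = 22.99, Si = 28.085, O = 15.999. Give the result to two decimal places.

-1.83 percentage points

Al in (Mg0.31Fe0.69)3Al2Si3O12: molar mass 468.410 g/mol; 2×26.982 = 53.964 g → 11.52 wt%.
Al in NaAlSi2O6: molar mass 202.136 g/mol; 1×26.982 = 26.982 g → 13.35 wt%.
Difference = 11.52 − 13.35 = -1.83 percentage points.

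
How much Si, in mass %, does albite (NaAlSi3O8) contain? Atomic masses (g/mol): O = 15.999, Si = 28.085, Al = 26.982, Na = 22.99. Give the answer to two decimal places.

M(NaAlSi3O8) = 262.219 g/mol.
Si contributes 3 × 28.085 = 84.255 g per mole.
84.255/262.219 = 0.3213 → 32.13%.

32.13 mass %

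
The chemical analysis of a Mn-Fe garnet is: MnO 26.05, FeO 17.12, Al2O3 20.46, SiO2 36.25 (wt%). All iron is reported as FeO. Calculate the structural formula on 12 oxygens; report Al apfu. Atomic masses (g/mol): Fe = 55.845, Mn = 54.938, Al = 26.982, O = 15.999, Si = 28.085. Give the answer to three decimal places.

MnO (M=70.937): mol = 0.36723; Mn = 0.36723, O = 0.36723.
FeO (M=71.844): mol = 0.23829; Fe = 0.23829, O = 0.23829.
Al2O3 (M=101.961): mol = 0.20066; Al = 0.40132, O = 0.60198.
SiO2 (M=60.083): mol = 0.60333; Si = 0.60333, O = 1.20666.
ΣO = 2.41416; factor = 12/ΣO = 4.97067.
Al apfu = 0.40132 × 4.97067 = 1.995.

1.995 Al apfu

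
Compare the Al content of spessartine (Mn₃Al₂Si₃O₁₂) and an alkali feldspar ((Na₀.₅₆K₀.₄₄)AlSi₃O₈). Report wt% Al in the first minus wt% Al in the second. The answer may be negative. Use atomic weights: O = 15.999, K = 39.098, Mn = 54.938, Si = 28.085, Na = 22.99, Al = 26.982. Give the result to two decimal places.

Al in Mn₃Al₂Si₃O₁₂: molar mass 495.021 g/mol; 2×26.982 = 53.964 g → 10.90 wt%.
Al in (Na₀.₅₆K₀.₄₄)AlSi₃O₈: molar mass 269.307 g/mol; 1×26.982 = 26.982 g → 10.02 wt%.
Difference = 10.90 − 10.02 = 0.88 percentage points.

0.88 percentage points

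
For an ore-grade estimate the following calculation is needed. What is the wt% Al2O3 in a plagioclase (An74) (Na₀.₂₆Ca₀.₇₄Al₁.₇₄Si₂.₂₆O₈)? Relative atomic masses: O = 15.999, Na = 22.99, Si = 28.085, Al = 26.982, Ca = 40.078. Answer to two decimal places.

Molar mass of Na₀.₂₆Ca₀.₇₄Al₁.₇₄Si₂.₂₆O₈ = 0.26×22.99 + 0.74×40.078 + 1.74×26.982 + 2.26×28.085 + 8×15.999 = 274.048 g/mol.
Each formula unit contains 1.74 Al, equivalent to 1.74/2 = 0.8700 mol Al2O3.
M(Al2O3) = 2×26.982 + 3×15.999 = 101.961 g/mol.
Mass of Al2O3 per formula unit = 0.8700 × 101.961 = 88.706 g.
Al2O3 wt% = 88.706 / 274.048 × 100 = 32.37%.

32.37 wt%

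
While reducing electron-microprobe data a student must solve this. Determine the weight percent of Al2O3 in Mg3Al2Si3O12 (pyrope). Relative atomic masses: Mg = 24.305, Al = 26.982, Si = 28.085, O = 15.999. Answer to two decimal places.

25.29 wt%

Formula mass = 403.122 g/mol.
2 Al → 1.0000 mol Al2O3 per formula unit; M(Al2O3) = 101.961, so Al2O3 mass = 101.961 g.
101.961/403.122 × 100 = 25.29 wt%.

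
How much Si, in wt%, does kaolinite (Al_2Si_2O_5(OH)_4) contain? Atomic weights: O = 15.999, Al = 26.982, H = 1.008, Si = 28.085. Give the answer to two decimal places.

21.76 wt%

Formula mass = 2·26.982 + 2·28.085 + 9·15.999 + 4·1.008 = 258.157 g/mol, of which 56.170 g is Si.
So Si makes up 56.170/258.157 = 0.2176 of the mass, i.e. 21.76%.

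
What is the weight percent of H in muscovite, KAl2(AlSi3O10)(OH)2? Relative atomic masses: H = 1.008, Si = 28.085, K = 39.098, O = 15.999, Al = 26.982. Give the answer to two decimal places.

Formula mass = 1·39.098 + 3·26.982 + 3·28.085 + 12·15.999 + 2·1.008 = 398.303 g/mol, of which 2.016 g is H.
So H makes up 2.016/398.303 = 0.0051 of the mass, i.e. 0.51%.

0.51 weight percent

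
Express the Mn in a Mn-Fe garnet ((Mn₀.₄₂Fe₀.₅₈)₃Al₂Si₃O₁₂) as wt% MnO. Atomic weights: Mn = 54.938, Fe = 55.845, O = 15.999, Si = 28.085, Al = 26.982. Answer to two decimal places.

18.00 wt%

Molar mass of (Mn₀.₄₂Fe₀.₅₈)₃Al₂Si₃O₁₂ = 1.26×54.938 + 1.74×55.845 + 2×26.982 + 3×28.085 + 12×15.999 = 496.599 g/mol.
Each formula unit contains 1.26 Mn, equivalent to 1.26/1 = 1.2600 mol MnO.
M(MnO) = 1×54.938 + 1×15.999 = 70.937 g/mol.
Mass of MnO per formula unit = 1.2600 × 70.937 = 89.381 g.
MnO wt% = 89.381 / 496.599 × 100 = 18.00%.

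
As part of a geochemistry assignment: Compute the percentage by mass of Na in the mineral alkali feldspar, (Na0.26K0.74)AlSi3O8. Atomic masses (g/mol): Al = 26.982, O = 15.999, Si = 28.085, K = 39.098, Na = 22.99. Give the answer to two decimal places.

2.18 weight percent

Formula mass = 0.26×22.99 + 0.74×39.098 + 1×26.982 + 3×28.085 + 8×15.999 = 274.139 g/mol, of which 5.977 g is Na.
So Na makes up 5.977/274.139 = 0.0218 of the mass, i.e. 2.18%.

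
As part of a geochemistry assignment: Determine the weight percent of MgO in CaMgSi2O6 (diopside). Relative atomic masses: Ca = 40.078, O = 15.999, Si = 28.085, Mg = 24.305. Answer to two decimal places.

18.61 wt%

Molar mass of CaMgSi2O6 = 1·40.078 + 1·24.305 + 2·28.085 + 6·15.999 = 216.547 g/mol.
Each formula unit contains 1 Mg, equivalent to 1/1 = 1.0000 mol MgO.
M(MgO) = 1×24.305 + 1×15.999 = 40.304 g/mol.
Mass of MgO per formula unit = 1.0000 × 40.304 = 40.304 g.
MgO wt% = 40.304 / 216.547 × 100 = 18.61%.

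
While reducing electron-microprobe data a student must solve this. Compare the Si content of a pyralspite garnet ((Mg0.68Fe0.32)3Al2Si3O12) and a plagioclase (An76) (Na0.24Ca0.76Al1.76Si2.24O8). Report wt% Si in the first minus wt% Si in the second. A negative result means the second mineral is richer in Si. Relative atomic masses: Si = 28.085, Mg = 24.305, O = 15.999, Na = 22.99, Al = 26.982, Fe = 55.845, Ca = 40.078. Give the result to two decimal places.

-3.49 percentage points

Si in (Mg0.68Fe0.32)3Al2Si3O12: molar mass 433.400 g/mol; 3×28.085 = 84.255 g → 19.44 wt%.
Si in Na0.24Ca0.76Al1.76Si2.24O8: molar mass 274.368 g/mol; 2.24×28.085 = 62.910 g → 22.93 wt%.
Difference = 19.44 − 22.93 = -3.49 percentage points.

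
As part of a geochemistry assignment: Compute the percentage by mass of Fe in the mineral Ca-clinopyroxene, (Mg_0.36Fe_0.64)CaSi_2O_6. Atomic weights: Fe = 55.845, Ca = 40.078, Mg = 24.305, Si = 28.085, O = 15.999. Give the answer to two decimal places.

Formula mass = 0.36*24.305 + 0.64*55.845 + 1*40.078 + 2*28.085 + 6*15.999 = 236.733 g/mol, of which 35.741 g is Fe.
So Fe makes up 35.741/236.733 = 0.1510 of the mass, i.e. 15.10%.

15.10 mass %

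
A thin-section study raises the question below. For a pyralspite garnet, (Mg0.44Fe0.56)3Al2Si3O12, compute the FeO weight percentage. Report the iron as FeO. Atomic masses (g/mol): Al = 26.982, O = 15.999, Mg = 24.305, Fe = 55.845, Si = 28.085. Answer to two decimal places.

M((Mg0.44Fe0.56)3Al2Si3O12) = 456.109 g/mol; M(FeO) = 71.844 g/mol.
Moles FeO per formula unit = 1.68 Fe ÷ 1 = 1.6800.
FeO fraction = (1.6800 × 71.844) / 456.109 = 120.698/456.109 = 0.2646.

26.46 wt%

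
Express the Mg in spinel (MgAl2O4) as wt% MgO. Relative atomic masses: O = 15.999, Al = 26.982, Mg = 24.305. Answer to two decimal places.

28.33 wt%

Formula mass = 142.265 g/mol.
1 Mg → 1.0000 mol MgO per formula unit; M(MgO) = 40.304, so MgO mass = 40.304 g.
40.304/142.265 × 100 = 28.33 wt%.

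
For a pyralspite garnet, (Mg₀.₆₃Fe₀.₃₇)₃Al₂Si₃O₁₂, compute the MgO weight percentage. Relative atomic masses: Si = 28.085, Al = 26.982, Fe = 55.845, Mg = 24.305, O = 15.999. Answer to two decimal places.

M((Mg₀.₆₃Fe₀.₃₇)₃Al₂Si₃O₁₂) = 438.131 g/mol; M(MgO) = 40.304 g/mol.
Moles MgO per formula unit = 1.89 Mg ÷ 1 = 1.8900.
MgO fraction = (1.8900 × 40.304) / 438.131 = 76.175/438.131 = 0.1739.

17.39 wt%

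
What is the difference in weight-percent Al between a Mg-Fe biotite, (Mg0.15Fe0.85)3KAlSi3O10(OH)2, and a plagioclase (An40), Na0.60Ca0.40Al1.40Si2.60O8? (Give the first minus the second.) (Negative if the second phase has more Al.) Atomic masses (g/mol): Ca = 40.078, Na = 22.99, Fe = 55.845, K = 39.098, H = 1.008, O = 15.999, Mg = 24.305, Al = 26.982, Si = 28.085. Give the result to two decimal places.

First mineral: 26.982 g Al in 497.681 g formula = 5.42 wt% Al.
Second mineral: 37.775 g Al in 268.613 g formula = 14.06 wt% Al.
5.42% − 14.06% gives a difference of -8.64 percentage points.

-8.64 percentage points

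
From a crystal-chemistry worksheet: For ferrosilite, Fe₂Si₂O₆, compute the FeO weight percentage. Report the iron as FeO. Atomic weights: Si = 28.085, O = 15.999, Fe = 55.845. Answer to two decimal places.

54.46 wt%

Formula mass = 263.854 g/mol.
2 Fe → 2.0000 mol FeO per formula unit; M(FeO) = 71.844, so FeO mass = 143.688 g.
143.688/263.854 × 100 = 54.46 wt%.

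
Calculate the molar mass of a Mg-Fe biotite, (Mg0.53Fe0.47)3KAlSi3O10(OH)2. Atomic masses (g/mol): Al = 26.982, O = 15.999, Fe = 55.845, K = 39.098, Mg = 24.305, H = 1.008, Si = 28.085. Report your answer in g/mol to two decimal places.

461.73 g/mol

The formula mass is the sum 1.59*24.305 + 1.41*55.845 + 1*39.098 + 1*26.982 + 3*28.085 + 12*15.999 + 2*1.008.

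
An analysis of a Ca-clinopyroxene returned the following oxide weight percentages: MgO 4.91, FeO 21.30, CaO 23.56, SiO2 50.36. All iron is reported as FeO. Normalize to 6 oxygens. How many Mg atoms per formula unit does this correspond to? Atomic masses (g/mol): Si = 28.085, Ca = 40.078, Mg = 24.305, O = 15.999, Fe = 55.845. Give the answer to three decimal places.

0.291 Mg apfu

MgO: 4.91/40.304 = 0.12182 mol → 0.12182 mol Mg, 0.12182 mol O.
FeO: 21.30/71.844 = 0.29648 mol → 0.29648 mol Fe, 0.29648 mol O.
CaO: 23.56/56.077 = 0.42014 mol → 0.42014 mol Ca, 0.42014 mol O.
SiO2: 50.36/60.083 = 0.83817 mol → 0.83817 mol Si, 1.67634 mol O.
Total oxygen = 2.51478 mol. Normalization factor = 6/2.51478 = 2.38589.
Mg per 6 O = 0.12182 × 2.38589 = 0.291.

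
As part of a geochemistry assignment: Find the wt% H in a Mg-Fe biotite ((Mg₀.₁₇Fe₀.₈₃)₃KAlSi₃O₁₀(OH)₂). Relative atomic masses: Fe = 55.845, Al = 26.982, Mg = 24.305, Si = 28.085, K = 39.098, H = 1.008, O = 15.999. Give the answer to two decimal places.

0.41 mass %

Molar mass of (Mg₀.₁₇Fe₀.₈₃)₃KAlSi₃O₁₀(OH)₂: 0.51*24.305 + 2.49*55.845 + 1*39.098 + 1*26.982 + 3*28.085 + 12*15.999 + 2*1.008 = 495.789 g/mol.
Mass of H per formula unit: 2 × 1.008 = 2.016 g.
Weight fraction H = 2.016 / 495.789 = 0.0041.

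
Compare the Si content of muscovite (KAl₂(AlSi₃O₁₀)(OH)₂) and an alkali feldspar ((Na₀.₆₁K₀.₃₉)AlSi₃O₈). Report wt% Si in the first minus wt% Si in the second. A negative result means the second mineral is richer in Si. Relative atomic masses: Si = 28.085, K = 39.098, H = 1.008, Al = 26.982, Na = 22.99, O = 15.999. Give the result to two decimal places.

-10.23 percentage points

Si in KAl₂(AlSi₃O₁₀)(OH)₂: molar mass 398.303 g/mol; 3×28.085 = 84.255 g → 21.15 wt%.
Si in (Na₀.₆₁K₀.₃₉)AlSi₃O₈: molar mass 268.501 g/mol; 3×28.085 = 84.255 g → 31.38 wt%.
Difference = 21.15 − 31.38 = -10.23 percentage points.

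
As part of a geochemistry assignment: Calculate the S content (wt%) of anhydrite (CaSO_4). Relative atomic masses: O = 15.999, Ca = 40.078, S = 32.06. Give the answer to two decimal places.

Molar mass of CaSO_4: 1·40.078 + 1·32.06 + 4·15.999 = 136.134 g/mol.
Mass of S per formula unit: 1 × 32.06 = 32.060 g.
Weight fraction S = 32.060 / 136.134 = 0.2355.

23.55 wt%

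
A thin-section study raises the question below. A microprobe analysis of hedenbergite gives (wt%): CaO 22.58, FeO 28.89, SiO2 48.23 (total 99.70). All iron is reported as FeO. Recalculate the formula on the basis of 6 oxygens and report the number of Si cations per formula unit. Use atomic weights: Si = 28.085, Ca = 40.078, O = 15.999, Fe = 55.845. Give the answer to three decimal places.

1.998 Si apfu

22.58 wt% CaO ÷ 56.077 g/mol = 0.40266 mol, giving 0.40266 Ca and 0.40266 O.
28.89 wt% FeO ÷ 71.844 g/mol = 0.40212 mol, giving 0.40212 Fe and 0.40212 O.
48.23 wt% SiO2 ÷ 60.083 g/mol = 0.80272 mol, giving 0.80272 Si and 1.60544 O.
Oxygen sums to 2.41022; scaling by 6/2.41022 = 2.48940 puts the formula on 6 O.
Si: 0.80272 × 2.48940 = 1.998 atoms per formula unit.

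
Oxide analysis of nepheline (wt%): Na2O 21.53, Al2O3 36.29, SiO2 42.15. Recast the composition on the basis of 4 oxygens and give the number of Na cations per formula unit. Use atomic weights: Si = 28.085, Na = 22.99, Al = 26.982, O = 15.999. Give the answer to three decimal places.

Na2O: 21.53/61.979 = 0.34738 mol → 0.69476 mol Na, 0.34738 mol O.
Al2O3: 36.29/101.961 = 0.35592 mol → 0.71184 mol Al, 1.06776 mol O.
SiO2: 42.15/60.083 = 0.70153 mol → 0.70153 mol Si, 1.40306 mol O.
Total oxygen = 2.81820 mol. Normalization factor = 4/2.81820 = 1.41935.
Na per 4 O = 0.69476 × 1.41935 = 0.986.

0.986 Na apfu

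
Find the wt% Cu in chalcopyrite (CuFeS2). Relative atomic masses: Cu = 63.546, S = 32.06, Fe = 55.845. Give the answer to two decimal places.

Molar mass of CuFeS2: 1·63.546 + 1·55.845 + 2·32.06 = 183.511 g/mol.
Mass of Cu per formula unit: 1 × 63.546 = 63.546 g.
Weight fraction Cu = 63.546 / 183.511 = 0.3463.

34.63 weight percent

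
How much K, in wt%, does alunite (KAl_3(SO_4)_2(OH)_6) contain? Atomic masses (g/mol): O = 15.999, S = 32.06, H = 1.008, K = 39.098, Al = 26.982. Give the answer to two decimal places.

9.44 wt%

M(KAl_3(SO_4)_2(OH)_6) = 414.198 g/mol.
K contributes 1 × 39.098 = 39.098 g per mole.
39.098/414.198 = 0.0944 → 9.44%.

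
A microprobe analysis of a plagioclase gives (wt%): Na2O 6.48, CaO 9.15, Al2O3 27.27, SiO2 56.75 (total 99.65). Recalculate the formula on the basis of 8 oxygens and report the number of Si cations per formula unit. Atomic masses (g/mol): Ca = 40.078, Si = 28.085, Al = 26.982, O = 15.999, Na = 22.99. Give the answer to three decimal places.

2.554 Si apfu

Na2O (M=61.979): mol = 0.10455; Na = 0.20910, O = 0.10455.
CaO (M=56.077): mol = 0.16317; Ca = 0.16317, O = 0.16317.
Al2O3 (M=101.961): mol = 0.26746; Al = 0.53492, O = 0.80238.
SiO2 (M=60.083): mol = 0.94453; Si = 0.94453, O = 1.88906.
ΣO = 2.95916; factor = 8/ΣO = 2.70347.
Si apfu = 0.94453 × 2.70347 = 2.554.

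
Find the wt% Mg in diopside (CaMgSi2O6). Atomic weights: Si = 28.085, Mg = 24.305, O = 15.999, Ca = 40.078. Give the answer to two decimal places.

Formula mass = 1*40.078 + 1*24.305 + 2*28.085 + 6*15.999 = 216.547 g/mol, of which 24.305 g is Mg.
So Mg makes up 24.305/216.547 = 0.1122 of the mass, i.e. 11.22%.

11.22 weight percent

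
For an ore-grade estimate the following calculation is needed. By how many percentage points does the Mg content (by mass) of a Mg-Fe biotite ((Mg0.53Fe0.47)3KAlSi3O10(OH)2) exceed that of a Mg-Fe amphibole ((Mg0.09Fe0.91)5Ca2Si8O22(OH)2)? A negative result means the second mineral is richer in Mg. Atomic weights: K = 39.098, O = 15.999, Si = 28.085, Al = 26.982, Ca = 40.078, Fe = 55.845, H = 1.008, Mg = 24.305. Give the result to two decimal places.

7.23 percentage points

M((Mg0.53Fe0.47)3KAlSi3O10(OH)2) = 461.725 g/mol, so wt% Mg = 38.645/461.725 × 100 = 8.37%.
M((Mg0.09Fe0.91)5Ca2Si8O22(OH)2) = 955.860 g/mol, so wt% Mg = 10.937/955.860 × 100 = 1.14%.
8.37 − 1.14 = 7.23 pp.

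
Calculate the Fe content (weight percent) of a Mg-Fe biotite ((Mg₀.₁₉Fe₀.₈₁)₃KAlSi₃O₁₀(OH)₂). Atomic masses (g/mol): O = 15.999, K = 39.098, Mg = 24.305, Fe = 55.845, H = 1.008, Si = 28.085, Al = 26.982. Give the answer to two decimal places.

Molar mass of (Mg₀.₁₉Fe₀.₈₁)₃KAlSi₃O₁₀(OH)₂: 0.57*24.305 + 2.43*55.845 + 1*39.098 + 1*26.982 + 3*28.085 + 12*15.999 + 2*1.008 = 493.896 g/mol.
Mass of Fe per formula unit: 2.43 × 55.845 = 135.703 g.
Weight fraction Fe = 135.703 / 493.896 = 0.2748.

27.48 weight percent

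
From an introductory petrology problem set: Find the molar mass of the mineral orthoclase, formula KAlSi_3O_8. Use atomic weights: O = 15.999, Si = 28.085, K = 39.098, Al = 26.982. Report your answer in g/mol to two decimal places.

278.33 g/mol

M = 1(39.098) + 1(26.982) + 3(28.085) + 8(15.999)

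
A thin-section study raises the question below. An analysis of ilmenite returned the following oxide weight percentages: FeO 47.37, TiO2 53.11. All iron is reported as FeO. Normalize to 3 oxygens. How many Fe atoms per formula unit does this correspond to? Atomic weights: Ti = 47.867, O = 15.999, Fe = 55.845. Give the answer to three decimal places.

0.994 Fe apfu

FeO (M=71.844): mol = 0.65935; Fe = 0.65935, O = 0.65935.
TiO2 (M=79.865): mol = 0.66500; Ti = 0.66500, O = 1.33000.
ΣO = 1.98935; factor = 3/ΣO = 1.50803.
Fe apfu = 0.65935 × 1.50803 = 0.994.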